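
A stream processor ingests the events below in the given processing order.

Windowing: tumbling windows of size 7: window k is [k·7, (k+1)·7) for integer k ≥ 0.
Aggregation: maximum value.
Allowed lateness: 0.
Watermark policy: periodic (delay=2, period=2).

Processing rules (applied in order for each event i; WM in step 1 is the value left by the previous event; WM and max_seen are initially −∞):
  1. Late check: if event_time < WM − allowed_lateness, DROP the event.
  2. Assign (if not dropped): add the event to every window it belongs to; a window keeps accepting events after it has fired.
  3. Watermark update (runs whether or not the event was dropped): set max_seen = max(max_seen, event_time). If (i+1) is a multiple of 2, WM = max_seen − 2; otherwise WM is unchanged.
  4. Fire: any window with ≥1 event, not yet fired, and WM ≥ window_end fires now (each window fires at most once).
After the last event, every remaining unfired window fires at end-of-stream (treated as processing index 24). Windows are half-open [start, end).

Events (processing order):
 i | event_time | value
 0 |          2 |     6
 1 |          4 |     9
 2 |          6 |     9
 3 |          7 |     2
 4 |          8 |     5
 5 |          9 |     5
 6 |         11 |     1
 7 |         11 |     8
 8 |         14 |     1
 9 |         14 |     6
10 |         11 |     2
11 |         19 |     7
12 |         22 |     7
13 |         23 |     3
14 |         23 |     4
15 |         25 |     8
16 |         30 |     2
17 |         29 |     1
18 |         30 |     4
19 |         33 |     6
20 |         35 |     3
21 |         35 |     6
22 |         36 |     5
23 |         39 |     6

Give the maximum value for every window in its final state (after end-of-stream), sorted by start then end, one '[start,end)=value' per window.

i=0 t=2 v=6: → [0,7); WM=−∞
i=1 t=4 v=9: → [0,7); WM=2
i=2 t=6 v=9: → [0,7); WM=2
i=3 t=7 v=2: → [7,14); WM=5
i=4 t=8 v=5: → [7,14); WM=5
i=5 t=9 v=5: → [7,14); WM=7; [0,7) fires=9
i=6 t=11 v=1: → [7,14); WM=7
i=7 t=11 v=8: → [7,14); WM=9
i=8 t=14 v=1: → [14,21); WM=9
i=9 t=14 v=6: → [14,21); WM=12
i=10 t=11 v=2: DROP (t<12-0); WM=12
i=11 t=19 v=7: → [14,21); WM=17; [7,14) fires=8
i=12 t=22 v=7: → [21,28); WM=17
i=13 t=23 v=3: → [21,28); WM=21; [14,21) fires=7
i=14 t=23 v=4: → [21,28); WM=21
i=15 t=25 v=8: → [21,28); WM=23
i=16 t=30 v=2: → [28,35); WM=23
i=17 t=29 v=1: → [28,35); WM=28; [21,28) fires=8
i=18 t=30 v=4: → [28,35); WM=28
i=19 t=33 v=6: → [28,35); WM=31
i=20 t=35 v=3: → [35,42); WM=31
i=21 t=35 v=6: → [35,42); WM=33
i=22 t=36 v=5: → [35,42); WM=33
i=23 t=39 v=6: → [35,42); WM=37; [28,35) fires=6

[0,7)=9 [7,14)=8 [14,21)=7 [21,28)=8 [28,35)=6 [35,42)=6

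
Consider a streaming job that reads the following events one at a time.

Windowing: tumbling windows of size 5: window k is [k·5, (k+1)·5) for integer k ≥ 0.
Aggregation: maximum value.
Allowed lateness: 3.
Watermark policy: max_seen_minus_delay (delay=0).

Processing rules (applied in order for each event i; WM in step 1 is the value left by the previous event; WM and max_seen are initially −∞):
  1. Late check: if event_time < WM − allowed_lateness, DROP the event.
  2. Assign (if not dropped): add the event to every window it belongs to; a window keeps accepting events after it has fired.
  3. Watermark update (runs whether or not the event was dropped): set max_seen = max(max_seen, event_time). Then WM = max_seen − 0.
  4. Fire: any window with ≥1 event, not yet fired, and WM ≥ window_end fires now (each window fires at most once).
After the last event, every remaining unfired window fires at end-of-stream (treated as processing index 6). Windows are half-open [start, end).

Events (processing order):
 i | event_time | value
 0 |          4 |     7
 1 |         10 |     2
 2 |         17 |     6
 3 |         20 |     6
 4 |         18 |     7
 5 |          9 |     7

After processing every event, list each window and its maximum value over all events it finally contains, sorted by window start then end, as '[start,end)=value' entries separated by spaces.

[0,5)=7 [10,15)=2 [15,20)=7 [20,25)=6

i=0 t=4 v=7: → [0,5); WM=4
i=1 t=10 v=2: → [10,15); WM=10; [0,5) fires=7
i=2 t=17 v=6: → [15,20); WM=17; [10,15) fires=2
i=3 t=20 v=6: → [20,25); WM=20; [15,20) fires=6
i=4 t=18 v=7: → [15,20); WM=20
i=5 t=9 v=7: DROP (t<20-3); WM=20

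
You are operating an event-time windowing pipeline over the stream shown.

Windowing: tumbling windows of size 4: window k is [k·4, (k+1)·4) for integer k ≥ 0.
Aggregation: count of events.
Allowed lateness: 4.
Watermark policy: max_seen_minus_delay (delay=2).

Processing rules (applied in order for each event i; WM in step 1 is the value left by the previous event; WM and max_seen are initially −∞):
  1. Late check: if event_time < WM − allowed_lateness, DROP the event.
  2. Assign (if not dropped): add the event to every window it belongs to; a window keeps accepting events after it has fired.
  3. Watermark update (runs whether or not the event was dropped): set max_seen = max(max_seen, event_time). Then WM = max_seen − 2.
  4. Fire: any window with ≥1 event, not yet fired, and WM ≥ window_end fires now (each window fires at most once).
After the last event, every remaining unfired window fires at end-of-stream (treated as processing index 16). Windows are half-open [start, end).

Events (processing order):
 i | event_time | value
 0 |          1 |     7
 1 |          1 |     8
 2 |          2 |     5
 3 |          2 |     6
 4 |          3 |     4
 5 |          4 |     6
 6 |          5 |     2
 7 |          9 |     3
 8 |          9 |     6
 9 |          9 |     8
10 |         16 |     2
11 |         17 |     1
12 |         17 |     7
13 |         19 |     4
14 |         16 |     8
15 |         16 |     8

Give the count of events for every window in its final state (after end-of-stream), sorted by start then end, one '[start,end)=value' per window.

i=0 t=1 v=7: → [0,4); WM=-1
i=1 t=1 v=8: → [0,4); WM=-1
i=2 t=2 v=5: → [0,4); WM=0
i=3 t=2 v=6: → [0,4); WM=0
i=4 t=3 v=4: → [0,4); WM=1
i=5 t=4 v=6: → [4,8); WM=2
i=6 t=5 v=2: → [4,8); WM=3
i=7 t=9 v=3: → [8,12); WM=7; [0,4) fires=5
i=8 t=9 v=6: → [8,12); WM=7
i=9 t=9 v=8: → [8,12); WM=7
i=10 t=16 v=2: → [16,20); WM=14; [4,8) fires=2 [8,12) fires=3
i=11 t=17 v=1: → [16,20); WM=15
i=12 t=17 v=7: → [16,20); WM=15
i=13 t=19 v=4: → [16,20); WM=17
i=14 t=16 v=8: → [16,20); WM=17
i=15 t=16 v=8: → [16,20); WM=17

[0,4)=5 [4,8)=2 [8,12)=3 [16,20)=6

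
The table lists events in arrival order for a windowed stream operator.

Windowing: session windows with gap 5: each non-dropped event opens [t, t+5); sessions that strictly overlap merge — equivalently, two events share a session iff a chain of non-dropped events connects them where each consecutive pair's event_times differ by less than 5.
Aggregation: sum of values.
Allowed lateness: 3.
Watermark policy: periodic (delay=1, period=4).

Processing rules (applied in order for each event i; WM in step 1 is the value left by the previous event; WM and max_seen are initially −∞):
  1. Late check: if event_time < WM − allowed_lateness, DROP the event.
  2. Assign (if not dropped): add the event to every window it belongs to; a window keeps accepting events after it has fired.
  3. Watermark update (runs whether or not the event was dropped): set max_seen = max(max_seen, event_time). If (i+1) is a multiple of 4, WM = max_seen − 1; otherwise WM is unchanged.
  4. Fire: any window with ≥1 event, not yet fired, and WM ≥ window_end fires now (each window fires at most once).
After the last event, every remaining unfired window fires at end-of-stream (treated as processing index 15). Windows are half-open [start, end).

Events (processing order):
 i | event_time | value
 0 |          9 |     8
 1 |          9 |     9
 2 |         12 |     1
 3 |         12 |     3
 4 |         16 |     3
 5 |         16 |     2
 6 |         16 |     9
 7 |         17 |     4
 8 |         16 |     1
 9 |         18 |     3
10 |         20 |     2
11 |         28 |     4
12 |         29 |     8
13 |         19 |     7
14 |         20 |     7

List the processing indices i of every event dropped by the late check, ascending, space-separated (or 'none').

i=0 t=9 v=8: → [9,14); WM=−∞
i=1 t=9 v=9: → [9,14); WM=−∞
i=2 t=12 v=1: → [9,17); WM=−∞
i=3 t=12 v=3: → [9,17); WM=11
i=4 t=16 v=3: → [9,21); WM=11
i=5 t=16 v=2: → [9,21); WM=11
i=6 t=16 v=9: → [9,21); WM=11
i=7 t=17 v=4: → [9,22); WM=16
i=8 t=16 v=1: → [9,22); WM=16
i=9 t=18 v=3: → [9,23); WM=16
i=10 t=20 v=2: → [9,25); WM=16
i=11 t=28 v=4: → [28,33); WM=27
i=12 t=29 v=8: → [28,34); WM=27
i=13 t=19 v=7: DROP (t<27-3); WM=27
i=14 t=20 v=7: DROP (t<27-3); WM=27

13 14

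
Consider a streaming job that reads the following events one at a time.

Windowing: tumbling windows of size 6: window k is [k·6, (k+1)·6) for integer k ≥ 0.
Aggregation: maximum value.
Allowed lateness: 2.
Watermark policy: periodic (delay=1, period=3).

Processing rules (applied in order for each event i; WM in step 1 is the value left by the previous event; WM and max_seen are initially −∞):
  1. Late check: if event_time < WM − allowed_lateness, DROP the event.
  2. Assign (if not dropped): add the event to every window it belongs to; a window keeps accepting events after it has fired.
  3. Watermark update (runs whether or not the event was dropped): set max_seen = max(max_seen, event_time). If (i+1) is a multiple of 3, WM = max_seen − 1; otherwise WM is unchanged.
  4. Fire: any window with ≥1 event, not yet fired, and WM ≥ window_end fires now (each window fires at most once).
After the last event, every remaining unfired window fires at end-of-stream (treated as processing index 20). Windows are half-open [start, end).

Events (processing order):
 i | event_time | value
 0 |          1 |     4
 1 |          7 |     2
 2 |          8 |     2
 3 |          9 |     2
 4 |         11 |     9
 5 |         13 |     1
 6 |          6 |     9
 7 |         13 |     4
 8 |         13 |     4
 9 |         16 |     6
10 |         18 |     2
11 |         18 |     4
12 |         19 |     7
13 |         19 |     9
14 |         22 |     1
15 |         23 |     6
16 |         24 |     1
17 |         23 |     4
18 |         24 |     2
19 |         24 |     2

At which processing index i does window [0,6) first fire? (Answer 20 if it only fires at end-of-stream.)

2

i=0 t=1 v=4: → [0,6); WM=−∞
i=1 t=7 v=2: → [6,12); WM=−∞
i=2 t=8 v=2: → [6,12); WM=7; [0,6) fires=4
i=3 t=9 v=2: → [6,12); WM=7
i=4 t=11 v=9: → [6,12); WM=7
i=5 t=13 v=1: → [12,18); WM=12; [6,12) fires=9
i=6 t=6 v=9: DROP (t<12-2); WM=12
i=7 t=13 v=4: → [12,18); WM=12
i=8 t=13 v=4: → [12,18); WM=12
i=9 t=16 v=6: → [12,18); WM=12
i=10 t=18 v=2: → [18,24); WM=12
i=11 t=18 v=4: → [18,24); WM=17
i=12 t=19 v=7: → [18,24); WM=17
i=13 t=19 v=9: → [18,24); WM=17
i=14 t=22 v=1: → [18,24); WM=21; [12,18) fires=6
i=15 t=23 v=6: → [18,24); WM=21
i=16 t=24 v=1: → [24,30); WM=21
i=17 t=23 v=4: → [18,24); WM=23
i=18 t=24 v=2: → [24,30); WM=23
i=19 t=24 v=2: → [24,30); WM=23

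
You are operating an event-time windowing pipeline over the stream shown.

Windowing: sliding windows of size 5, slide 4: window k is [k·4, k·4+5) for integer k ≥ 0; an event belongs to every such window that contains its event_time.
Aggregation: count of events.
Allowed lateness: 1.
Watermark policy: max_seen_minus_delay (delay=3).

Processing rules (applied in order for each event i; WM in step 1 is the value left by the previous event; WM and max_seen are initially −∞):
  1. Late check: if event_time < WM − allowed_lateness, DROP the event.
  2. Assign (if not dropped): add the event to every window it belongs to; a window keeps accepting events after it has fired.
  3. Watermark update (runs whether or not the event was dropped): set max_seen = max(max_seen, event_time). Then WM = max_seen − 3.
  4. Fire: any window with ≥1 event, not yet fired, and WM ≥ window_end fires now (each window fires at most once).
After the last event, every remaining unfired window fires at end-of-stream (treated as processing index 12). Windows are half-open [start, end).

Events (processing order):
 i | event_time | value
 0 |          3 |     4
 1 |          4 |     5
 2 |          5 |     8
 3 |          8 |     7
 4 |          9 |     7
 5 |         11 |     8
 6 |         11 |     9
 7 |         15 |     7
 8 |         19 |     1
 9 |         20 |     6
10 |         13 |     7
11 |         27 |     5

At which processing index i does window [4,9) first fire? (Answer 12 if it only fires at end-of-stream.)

7

i=0 t=3 v=4: → [0,5); WM=0
i=1 t=4 v=5: → [4,9),[0,5); WM=1
i=2 t=5 v=8: → [4,9); WM=2
i=3 t=8 v=7: → [8,13),[4,9); WM=5; [0,5) fires=2
i=4 t=9 v=7: → [8,13); WM=6
i=5 t=11 v=8: → [8,13); WM=8
i=6 t=11 v=9: → [8,13); WM=8
i=7 t=15 v=7: → [12,17); WM=12; [4,9) fires=3
i=8 t=19 v=1: → [16,21); WM=16; [8,13) fires=4
i=9 t=20 v=6: → [20,25),[16,21); WM=17; [12,17) fires=1
i=10 t=13 v=7: DROP (t<17-1); WM=17
i=11 t=27 v=5: → [24,29); WM=24; [16,21) fires=2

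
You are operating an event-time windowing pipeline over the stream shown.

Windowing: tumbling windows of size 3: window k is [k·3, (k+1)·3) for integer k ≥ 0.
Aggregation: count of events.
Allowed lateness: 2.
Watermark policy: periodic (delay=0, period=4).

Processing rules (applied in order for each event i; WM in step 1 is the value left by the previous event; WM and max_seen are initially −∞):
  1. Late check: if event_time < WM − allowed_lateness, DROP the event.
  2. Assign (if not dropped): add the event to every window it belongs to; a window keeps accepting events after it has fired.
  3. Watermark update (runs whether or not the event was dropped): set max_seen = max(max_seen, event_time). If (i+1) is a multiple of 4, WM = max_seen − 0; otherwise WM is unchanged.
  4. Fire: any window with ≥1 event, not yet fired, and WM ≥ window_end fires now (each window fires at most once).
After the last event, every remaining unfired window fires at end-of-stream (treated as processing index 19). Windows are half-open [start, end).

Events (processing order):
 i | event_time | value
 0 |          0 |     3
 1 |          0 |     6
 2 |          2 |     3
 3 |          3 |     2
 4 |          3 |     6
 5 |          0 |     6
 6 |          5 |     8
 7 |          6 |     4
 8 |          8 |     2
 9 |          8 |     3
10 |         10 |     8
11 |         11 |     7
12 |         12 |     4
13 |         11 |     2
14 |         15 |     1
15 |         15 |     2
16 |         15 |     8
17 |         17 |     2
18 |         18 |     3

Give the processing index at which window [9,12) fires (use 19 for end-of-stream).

i=0 t=0 v=3: → [0,3); WM=−∞
i=1 t=0 v=6: → [0,3); WM=−∞
i=2 t=2 v=3: → [0,3); WM=−∞
i=3 t=3 v=2: → [3,6); WM=3; [0,3) fires=3
i=4 t=3 v=6: → [3,6); WM=3
i=5 t=0 v=6: DROP (t<3-2); WM=3
i=6 t=5 v=8: → [3,6); WM=3
i=7 t=6 v=4: → [6,9); WM=6; [3,6) fires=3
i=8 t=8 v=2: → [6,9); WM=6
i=9 t=8 v=3: → [6,9); WM=6
i=10 t=10 v=8: → [9,12); WM=6
i=11 t=11 v=7: → [9,12); WM=11; [6,9) fires=3
i=12 t=12 v=4: → [12,15); WM=11
i=13 t=11 v=2: → [9,12); WM=11
i=14 t=15 v=1: → [15,18); WM=11
i=15 t=15 v=2: → [15,18); WM=15; [9,12) fires=3 [12,15) fires=1
i=16 t=15 v=8: → [15,18); WM=15
i=17 t=17 v=2: → [15,18); WM=15
i=18 t=18 v=3: → [18,21); WM=15

15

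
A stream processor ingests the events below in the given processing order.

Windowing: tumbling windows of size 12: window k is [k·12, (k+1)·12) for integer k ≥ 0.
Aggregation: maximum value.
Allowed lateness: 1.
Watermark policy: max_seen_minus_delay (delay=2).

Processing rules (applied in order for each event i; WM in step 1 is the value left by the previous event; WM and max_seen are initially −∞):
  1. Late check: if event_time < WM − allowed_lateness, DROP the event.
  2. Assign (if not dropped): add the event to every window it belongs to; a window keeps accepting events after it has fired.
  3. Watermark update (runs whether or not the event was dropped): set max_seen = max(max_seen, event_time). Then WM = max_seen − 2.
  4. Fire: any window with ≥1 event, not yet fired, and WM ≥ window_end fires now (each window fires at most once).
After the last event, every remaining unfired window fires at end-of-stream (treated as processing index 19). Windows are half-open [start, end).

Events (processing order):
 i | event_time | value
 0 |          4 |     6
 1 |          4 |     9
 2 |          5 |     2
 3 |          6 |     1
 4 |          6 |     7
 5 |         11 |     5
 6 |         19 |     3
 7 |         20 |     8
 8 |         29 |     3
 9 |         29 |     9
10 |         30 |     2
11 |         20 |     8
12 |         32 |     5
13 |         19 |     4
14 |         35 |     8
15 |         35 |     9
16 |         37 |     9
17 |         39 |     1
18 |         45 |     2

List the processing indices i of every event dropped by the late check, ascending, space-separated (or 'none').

11 13

i=0 t=4 v=6: → [0,12); WM=2
i=1 t=4 v=9: → [0,12); WM=2
i=2 t=5 v=2: → [0,12); WM=3
i=3 t=6 v=1: → [0,12); WM=4
i=4 t=6 v=7: → [0,12); WM=4
i=5 t=11 v=5: → [0,12); WM=9
i=6 t=19 v=3: → [12,24); WM=17; [0,12) fires=9
i=7 t=20 v=8: → [12,24); WM=18
i=8 t=29 v=3: → [24,36); WM=27; [12,24) fires=8
i=9 t=29 v=9: → [24,36); WM=27
i=10 t=30 v=2: → [24,36); WM=28
i=11 t=20 v=8: DROP (t<28-1); WM=28
i=12 t=32 v=5: → [24,36); WM=30
i=13 t=19 v=4: DROP (t<30-1); WM=30
i=14 t=35 v=8: → [24,36); WM=33
i=15 t=35 v=9: → [24,36); WM=33
i=16 t=37 v=9: → [36,48); WM=35
i=17 t=39 v=1: → [36,48); WM=37; [24,36) fires=9
i=18 t=45 v=2: → [36,48); WM=43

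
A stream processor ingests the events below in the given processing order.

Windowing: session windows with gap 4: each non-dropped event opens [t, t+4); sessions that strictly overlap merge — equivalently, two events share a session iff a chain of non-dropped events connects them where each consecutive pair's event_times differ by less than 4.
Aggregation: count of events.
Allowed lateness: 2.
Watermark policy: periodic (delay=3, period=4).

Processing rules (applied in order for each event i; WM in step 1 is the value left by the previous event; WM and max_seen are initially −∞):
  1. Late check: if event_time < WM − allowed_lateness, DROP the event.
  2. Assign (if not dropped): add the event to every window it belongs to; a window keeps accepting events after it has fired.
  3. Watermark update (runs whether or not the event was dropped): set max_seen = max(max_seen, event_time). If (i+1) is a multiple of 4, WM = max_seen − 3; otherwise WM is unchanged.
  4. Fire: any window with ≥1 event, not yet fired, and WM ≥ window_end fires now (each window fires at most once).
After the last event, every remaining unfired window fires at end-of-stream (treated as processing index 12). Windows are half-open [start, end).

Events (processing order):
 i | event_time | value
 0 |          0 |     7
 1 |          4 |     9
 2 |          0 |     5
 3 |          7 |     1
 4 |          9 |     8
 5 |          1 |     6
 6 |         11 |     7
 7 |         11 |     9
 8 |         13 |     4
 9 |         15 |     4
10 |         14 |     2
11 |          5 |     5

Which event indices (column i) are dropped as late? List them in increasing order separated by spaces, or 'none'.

i=0 t=0 v=7: → [0,4); WM=−∞
i=1 t=4 v=9: → [4,8); WM=−∞
i=2 t=0 v=5: → [0,4); WM=−∞
i=3 t=7 v=1: → [4,11); WM=4
i=4 t=9 v=8: → [4,13); WM=4
i=5 t=1 v=6: DROP (t<4-2); WM=4
i=6 t=11 v=7: → [4,15); WM=4
i=7 t=11 v=9: → [4,15); WM=8
i=8 t=13 v=4: → [4,17); WM=8
i=9 t=15 v=4: → [4,19); WM=8
i=10 t=14 v=2: → [4,19); WM=8
i=11 t=5 v=5: DROP (t<8-2); WM=12

5 11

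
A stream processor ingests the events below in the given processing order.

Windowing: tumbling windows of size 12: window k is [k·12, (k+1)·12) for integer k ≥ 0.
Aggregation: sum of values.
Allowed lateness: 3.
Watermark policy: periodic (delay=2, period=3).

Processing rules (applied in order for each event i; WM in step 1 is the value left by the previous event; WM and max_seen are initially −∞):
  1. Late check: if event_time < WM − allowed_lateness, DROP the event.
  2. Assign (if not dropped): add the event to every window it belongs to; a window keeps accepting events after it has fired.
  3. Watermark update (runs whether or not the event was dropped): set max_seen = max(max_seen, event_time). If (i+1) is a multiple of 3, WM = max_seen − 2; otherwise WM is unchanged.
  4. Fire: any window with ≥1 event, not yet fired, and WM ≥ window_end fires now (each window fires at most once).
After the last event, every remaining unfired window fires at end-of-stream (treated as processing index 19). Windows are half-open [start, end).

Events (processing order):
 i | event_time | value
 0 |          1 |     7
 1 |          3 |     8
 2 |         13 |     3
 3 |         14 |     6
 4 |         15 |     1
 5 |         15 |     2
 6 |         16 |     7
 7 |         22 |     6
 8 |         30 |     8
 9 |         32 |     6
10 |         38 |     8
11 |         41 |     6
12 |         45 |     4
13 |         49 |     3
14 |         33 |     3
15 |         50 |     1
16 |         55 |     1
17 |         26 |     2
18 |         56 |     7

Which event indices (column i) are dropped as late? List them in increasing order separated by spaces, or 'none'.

14 17

i=0 t=1 v=7: → [0,12); WM=−∞
i=1 t=3 v=8: → [0,12); WM=−∞
i=2 t=13 v=3: → [12,24); WM=11
i=3 t=14 v=6: → [12,24); WM=11
i=4 t=15 v=1: → [12,24); WM=11
i=5 t=15 v=2: → [12,24); WM=13; [0,12) fires=15
i=6 t=16 v=7: → [12,24); WM=13
i=7 t=22 v=6: → [12,24); WM=13
i=8 t=30 v=8: → [24,36); WM=28; [12,24) fires=25
i=9 t=32 v=6: → [24,36); WM=28
i=10 t=38 v=8: → [36,48); WM=28
i=11 t=41 v=6: → [36,48); WM=39; [24,36) fires=14
i=12 t=45 v=4: → [36,48); WM=39
i=13 t=49 v=3: → [48,60); WM=39
i=14 t=33 v=3: DROP (t<39-3); WM=47
i=15 t=50 v=1: → [48,60); WM=47
i=16 t=55 v=1: → [48,60); WM=47
i=17 t=26 v=2: DROP (t<47-3); WM=53; [36,48) fires=18
i=18 t=56 v=7: → [48,60); WM=53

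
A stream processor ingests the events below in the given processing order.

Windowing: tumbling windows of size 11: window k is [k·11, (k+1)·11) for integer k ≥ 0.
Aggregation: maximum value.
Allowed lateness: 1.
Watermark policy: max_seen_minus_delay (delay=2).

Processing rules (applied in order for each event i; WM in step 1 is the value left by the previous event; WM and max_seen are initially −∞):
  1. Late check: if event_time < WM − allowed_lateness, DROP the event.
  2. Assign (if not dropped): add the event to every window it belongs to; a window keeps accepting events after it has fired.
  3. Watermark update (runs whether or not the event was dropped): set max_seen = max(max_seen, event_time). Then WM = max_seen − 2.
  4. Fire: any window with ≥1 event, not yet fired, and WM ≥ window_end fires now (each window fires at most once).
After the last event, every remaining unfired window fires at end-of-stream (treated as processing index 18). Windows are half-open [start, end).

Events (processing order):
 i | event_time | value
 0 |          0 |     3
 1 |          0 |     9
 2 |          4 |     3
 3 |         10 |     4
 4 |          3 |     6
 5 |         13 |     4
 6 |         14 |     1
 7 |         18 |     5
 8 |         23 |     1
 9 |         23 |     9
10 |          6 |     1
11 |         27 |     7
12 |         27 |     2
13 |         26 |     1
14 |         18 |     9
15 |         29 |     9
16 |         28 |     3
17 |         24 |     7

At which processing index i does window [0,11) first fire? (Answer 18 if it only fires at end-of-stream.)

5

i=0 t=0 v=3: → [0,11); WM=-2
i=1 t=0 v=9: → [0,11); WM=-2
i=2 t=4 v=3: → [0,11); WM=2
i=3 t=10 v=4: → [0,11); WM=8
i=4 t=3 v=6: DROP (t<8-1); WM=8
i=5 t=13 v=4: → [11,22); WM=11; [0,11) fires=9
i=6 t=14 v=1: → [11,22); WM=12
i=7 t=18 v=5: → [11,22); WM=16
i=8 t=23 v=1: → [22,33); WM=21
i=9 t=23 v=9: → [22,33); WM=21
i=10 t=6 v=1: DROP (t<21-1); WM=21
i=11 t=27 v=7: → [22,33); WM=25; [11,22) fires=5
i=12 t=27 v=2: → [22,33); WM=25
i=13 t=26 v=1: → [22,33); WM=25
i=14 t=18 v=9: DROP (t<25-1); WM=25
i=15 t=29 v=9: → [22,33); WM=27
i=16 t=28 v=3: → [22,33); WM=27
i=17 t=24 v=7: DROP (t<27-1); WM=27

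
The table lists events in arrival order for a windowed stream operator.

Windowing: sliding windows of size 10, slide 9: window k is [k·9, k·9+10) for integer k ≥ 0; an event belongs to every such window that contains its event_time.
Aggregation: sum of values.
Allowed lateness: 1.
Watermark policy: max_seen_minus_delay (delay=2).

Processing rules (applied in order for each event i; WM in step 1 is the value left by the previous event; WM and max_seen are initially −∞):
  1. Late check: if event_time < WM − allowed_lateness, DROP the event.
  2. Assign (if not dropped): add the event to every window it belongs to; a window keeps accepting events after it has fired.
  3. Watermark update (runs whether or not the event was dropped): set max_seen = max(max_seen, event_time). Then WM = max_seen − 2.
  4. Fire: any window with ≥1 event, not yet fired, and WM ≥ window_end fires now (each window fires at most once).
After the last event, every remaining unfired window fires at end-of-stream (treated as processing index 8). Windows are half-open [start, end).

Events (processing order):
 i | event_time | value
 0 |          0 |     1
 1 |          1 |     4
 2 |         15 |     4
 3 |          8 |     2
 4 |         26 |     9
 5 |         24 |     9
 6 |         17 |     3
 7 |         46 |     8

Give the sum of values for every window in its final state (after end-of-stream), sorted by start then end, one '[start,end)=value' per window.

i=0 t=0 v=1: → [0,10); WM=-2
i=1 t=1 v=4: → [0,10); WM=-1
i=2 t=15 v=4: → [9,19); WM=13; [0,10) fires=5
i=3 t=8 v=2: DROP (t<13-1); WM=13
i=4 t=26 v=9: → [18,28); WM=24; [9,19) fires=4
i=5 t=24 v=9: → [18,28); WM=24
i=6 t=17 v=3: DROP (t<24-1); WM=24
i=7 t=46 v=8: → [45,55); WM=44; [18,28) fires=18

[0,10)=5 [9,19)=4 [18,28)=18 [45,55)=8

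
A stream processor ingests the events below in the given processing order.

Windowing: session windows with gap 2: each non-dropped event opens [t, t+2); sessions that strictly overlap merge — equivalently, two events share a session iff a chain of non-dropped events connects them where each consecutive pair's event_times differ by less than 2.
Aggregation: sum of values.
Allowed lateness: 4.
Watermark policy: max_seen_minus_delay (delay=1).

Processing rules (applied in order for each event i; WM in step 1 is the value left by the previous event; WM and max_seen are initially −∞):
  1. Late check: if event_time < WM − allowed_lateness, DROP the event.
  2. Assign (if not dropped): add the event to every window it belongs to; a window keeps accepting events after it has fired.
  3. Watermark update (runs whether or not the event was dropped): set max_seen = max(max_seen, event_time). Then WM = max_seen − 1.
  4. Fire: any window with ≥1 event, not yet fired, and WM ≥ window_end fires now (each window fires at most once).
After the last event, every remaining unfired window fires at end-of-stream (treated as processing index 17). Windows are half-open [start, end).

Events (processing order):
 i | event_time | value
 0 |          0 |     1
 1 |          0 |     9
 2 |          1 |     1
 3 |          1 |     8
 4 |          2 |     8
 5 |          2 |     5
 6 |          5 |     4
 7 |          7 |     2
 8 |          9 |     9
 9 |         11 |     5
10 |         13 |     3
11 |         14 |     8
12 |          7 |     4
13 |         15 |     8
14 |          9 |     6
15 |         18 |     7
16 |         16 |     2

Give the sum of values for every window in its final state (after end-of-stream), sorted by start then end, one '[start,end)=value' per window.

[0,4)=32 [5,7)=4 [7,9)=2 [9,11)=9 [11,13)=5 [13,18)=21 [18,20)=7

i=0 t=0 v=1: → [0,2); WM=-1
i=1 t=0 v=9: → [0,2); WM=-1
i=2 t=1 v=1: → [0,3); WM=0
i=3 t=1 v=8: → [0,3); WM=0
i=4 t=2 v=8: → [0,4); WM=1
i=5 t=2 v=5: → [0,4); WM=1
i=6 t=5 v=4: → [5,7); WM=4
i=7 t=7 v=2: → [7,9); WM=6
i=8 t=9 v=9: → [9,11); WM=8
i=9 t=11 v=5: → [11,13); WM=10
i=10 t=13 v=3: → [13,15); WM=12
i=11 t=14 v=8: → [13,16); WM=13
i=12 t=7 v=4: DROP (t<13-4); WM=13
i=13 t=15 v=8: → [13,17); WM=14
i=14 t=9 v=6: DROP (t<14-4); WM=14
i=15 t=18 v=7: → [18,20); WM=17
i=16 t=16 v=2: → [13,18); WM=17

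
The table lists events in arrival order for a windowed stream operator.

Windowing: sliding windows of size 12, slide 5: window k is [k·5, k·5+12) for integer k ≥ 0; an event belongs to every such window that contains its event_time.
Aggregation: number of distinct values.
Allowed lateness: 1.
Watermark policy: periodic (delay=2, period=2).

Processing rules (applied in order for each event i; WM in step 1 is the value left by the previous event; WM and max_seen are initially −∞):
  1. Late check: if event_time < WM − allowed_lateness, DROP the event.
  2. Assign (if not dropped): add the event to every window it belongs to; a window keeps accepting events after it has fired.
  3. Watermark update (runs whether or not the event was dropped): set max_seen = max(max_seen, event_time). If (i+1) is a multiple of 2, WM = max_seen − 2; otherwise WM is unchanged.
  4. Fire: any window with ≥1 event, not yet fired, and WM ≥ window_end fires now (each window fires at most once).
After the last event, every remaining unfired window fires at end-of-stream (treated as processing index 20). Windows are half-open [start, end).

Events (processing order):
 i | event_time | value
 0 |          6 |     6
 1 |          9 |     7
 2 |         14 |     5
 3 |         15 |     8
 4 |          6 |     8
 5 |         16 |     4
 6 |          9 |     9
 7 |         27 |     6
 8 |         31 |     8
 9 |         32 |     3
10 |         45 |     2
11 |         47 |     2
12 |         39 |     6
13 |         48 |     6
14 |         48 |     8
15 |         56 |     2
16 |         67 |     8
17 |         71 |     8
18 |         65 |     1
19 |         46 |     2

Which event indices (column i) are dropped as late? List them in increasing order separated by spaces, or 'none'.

i=0 t=6 v=6: → [5,17),[0,12); WM=−∞
i=1 t=9 v=7: → [5,17),[0,12); WM=7
i=2 t=14 v=5: → [10,22),[5,17); WM=7
i=3 t=15 v=8: → [15,27),[10,22),[5,17); WM=13; [0,12) fires=2
i=4 t=6 v=8: DROP (t<13-1); WM=13
i=5 t=16 v=4: → [15,27),[10,22),[5,17); WM=14
i=6 t=9 v=9: DROP (t<14-1); WM=14
i=7 t=27 v=6: → [25,37),[20,32); WM=25; [5,17) fires=5 [10,22) fires=3
i=8 t=31 v=8: → [30,42),[25,37),[20,32); WM=25
i=9 t=32 v=3: → [30,42),[25,37); WM=30; [15,27) fires=2
i=10 t=45 v=2: → [45,57),[40,52),[35,47); WM=30
i=11 t=47 v=2: → [45,57),[40,52); WM=45; [20,32) fires=2 [25,37) fires=3 [30,42) fires=2
i=12 t=39 v=6: DROP (t<45-1); WM=45
i=13 t=48 v=6: → [45,57),[40,52); WM=46
i=14 t=48 v=8: → [45,57),[40,52); WM=46
i=15 t=56 v=2: → [55,67),[50,62),[45,57); WM=54; [35,47) fires=1 [40,52) fires=3
i=16 t=67 v=8: → [65,77),[60,72); WM=54
i=17 t=71 v=8: → [70,82),[65,77),[60,72); WM=69; [45,57) fires=3 [50,62) fires=1 [55,67) fires=1
i=18 t=65 v=1: DROP (t<69-1); WM=69
i=19 t=46 v=2: DROP (t<69-1); WM=69

4 6 12 18 19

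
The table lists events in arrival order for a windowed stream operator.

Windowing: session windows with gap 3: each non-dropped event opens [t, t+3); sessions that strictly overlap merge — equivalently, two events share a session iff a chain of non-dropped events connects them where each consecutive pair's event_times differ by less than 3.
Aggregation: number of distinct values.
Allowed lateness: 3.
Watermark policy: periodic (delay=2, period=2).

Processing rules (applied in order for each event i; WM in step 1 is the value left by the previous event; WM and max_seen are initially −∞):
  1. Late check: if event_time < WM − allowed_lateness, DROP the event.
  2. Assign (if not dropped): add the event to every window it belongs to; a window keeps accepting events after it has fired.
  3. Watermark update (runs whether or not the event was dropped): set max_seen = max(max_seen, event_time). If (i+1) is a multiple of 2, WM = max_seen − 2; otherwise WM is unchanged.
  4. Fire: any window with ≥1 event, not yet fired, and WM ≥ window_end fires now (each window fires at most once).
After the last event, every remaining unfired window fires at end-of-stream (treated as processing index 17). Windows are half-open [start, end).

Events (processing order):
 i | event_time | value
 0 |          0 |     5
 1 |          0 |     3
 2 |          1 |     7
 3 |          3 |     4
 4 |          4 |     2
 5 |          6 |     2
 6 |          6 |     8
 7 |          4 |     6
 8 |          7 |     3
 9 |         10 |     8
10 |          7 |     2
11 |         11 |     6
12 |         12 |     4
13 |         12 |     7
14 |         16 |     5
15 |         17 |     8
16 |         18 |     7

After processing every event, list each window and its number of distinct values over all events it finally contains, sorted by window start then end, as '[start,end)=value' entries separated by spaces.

i=0 t=0 v=5: → [0,3); WM=−∞
i=1 t=0 v=3: → [0,3); WM=-2
i=2 t=1 v=7: → [0,4); WM=-2
i=3 t=3 v=4: → [0,6); WM=1
i=4 t=4 v=2: → [0,7); WM=1
i=5 t=6 v=2: → [0,9); WM=4
i=6 t=6 v=8: → [0,9); WM=4
i=7 t=4 v=6: → [0,9); WM=4
i=8 t=7 v=3: → [0,10); WM=4
i=9 t=10 v=8: → [10,13); WM=8
i=10 t=7 v=2: → [0,10); WM=8
i=11 t=11 v=6: → [10,14); WM=9
i=12 t=12 v=4: → [10,15); WM=9
i=13 t=12 v=7: → [10,15); WM=10
i=14 t=16 v=5: → [16,19); WM=10
i=15 t=17 v=8: → [16,20); WM=15
i=16 t=18 v=7: → [16,21); WM=15

[0,10)=7 [10,15)=4 [16,21)=3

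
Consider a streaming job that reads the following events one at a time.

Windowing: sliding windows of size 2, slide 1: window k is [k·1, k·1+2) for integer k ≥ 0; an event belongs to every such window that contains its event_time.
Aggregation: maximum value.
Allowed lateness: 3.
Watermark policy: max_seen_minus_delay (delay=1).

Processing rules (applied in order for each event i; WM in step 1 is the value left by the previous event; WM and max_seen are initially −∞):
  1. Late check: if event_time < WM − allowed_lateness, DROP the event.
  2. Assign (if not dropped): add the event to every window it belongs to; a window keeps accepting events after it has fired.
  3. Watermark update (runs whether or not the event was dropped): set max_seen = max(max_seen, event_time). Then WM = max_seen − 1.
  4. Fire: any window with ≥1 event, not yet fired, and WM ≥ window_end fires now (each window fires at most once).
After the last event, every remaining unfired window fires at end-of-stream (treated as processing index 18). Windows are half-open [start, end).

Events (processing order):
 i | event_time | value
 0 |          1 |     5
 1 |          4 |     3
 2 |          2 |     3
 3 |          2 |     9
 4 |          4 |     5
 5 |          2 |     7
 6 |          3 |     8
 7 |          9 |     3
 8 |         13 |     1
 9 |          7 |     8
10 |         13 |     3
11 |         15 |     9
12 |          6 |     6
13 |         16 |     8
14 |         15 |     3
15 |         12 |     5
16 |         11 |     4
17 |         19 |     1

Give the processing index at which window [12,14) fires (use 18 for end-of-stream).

i=0 t=1 v=5: → [1,3),[0,2); WM=0
i=1 t=4 v=3: → [4,6),[3,5); WM=3; [0,2) fires=5 [1,3) fires=5
i=2 t=2 v=3: → [2,4),[1,3); WM=3
i=3 t=2 v=9: → [2,4),[1,3); WM=3
i=4 t=4 v=5: → [4,6),[3,5); WM=3
i=5 t=2 v=7: → [2,4),[1,3); WM=3
i=6 t=3 v=8: → [3,5),[2,4); WM=3
i=7 t=9 v=3: → [9,11),[8,10); WM=8; [2,4) fires=9 [3,5) fires=8 [4,6) fires=5
i=8 t=13 v=1: → [13,15),[12,14); WM=12; [8,10) fires=3 [9,11) fires=3
i=9 t=7 v=8: DROP (t<12-3); WM=12
i=10 t=13 v=3: → [13,15),[12,14); WM=12
i=11 t=15 v=9: → [15,17),[14,16); WM=14; [12,14) fires=3
i=12 t=6 v=6: DROP (t<14-3); WM=14
i=13 t=16 v=8: → [16,18),[15,17); WM=15; [13,15) fires=3
i=14 t=15 v=3: → [15,17),[14,16); WM=15
i=15 t=12 v=5: → [12,14),[11,13); WM=15; [11,13) fires=5
i=16 t=11 v=4: DROP (t<15-3); WM=15
i=17 t=19 v=1: → [19,21),[18,20); WM=18; [14,16) fires=9 [15,17) fires=9 [16,18) fires=8

11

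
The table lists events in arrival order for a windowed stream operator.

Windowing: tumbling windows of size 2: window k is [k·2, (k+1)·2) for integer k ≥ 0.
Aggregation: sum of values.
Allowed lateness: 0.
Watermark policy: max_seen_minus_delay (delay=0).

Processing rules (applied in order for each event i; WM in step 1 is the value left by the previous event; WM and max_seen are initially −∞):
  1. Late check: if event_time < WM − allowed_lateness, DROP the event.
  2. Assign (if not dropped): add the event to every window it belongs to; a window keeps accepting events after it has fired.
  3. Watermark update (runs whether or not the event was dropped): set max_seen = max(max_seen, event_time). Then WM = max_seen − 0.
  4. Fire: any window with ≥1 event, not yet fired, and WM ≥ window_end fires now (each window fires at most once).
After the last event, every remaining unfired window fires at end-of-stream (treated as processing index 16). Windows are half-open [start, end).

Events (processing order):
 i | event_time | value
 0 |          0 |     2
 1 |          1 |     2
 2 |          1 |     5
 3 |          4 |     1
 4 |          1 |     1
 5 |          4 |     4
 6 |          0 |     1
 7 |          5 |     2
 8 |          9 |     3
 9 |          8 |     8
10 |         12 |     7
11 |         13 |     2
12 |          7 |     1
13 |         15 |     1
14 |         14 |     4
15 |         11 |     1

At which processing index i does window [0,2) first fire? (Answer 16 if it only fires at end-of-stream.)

3

i=0 t=0 v=2: → [0,2); WM=0
i=1 t=1 v=2: → [0,2); WM=1
i=2 t=1 v=5: → [0,2); WM=1
i=3 t=4 v=1: → [4,6); WM=4; [0,2) fires=9
i=4 t=1 v=1: DROP (t<4-0); WM=4
i=5 t=4 v=4: → [4,6); WM=4
i=6 t=0 v=1: DROP (t<4-0); WM=4
i=7 t=5 v=2: → [4,6); WM=5
i=8 t=9 v=3: → [8,10); WM=9; [4,6) fires=7
i=9 t=8 v=8: DROP (t<9-0); WM=9
i=10 t=12 v=7: → [12,14); WM=12; [8,10) fires=3
i=11 t=13 v=2: → [12,14); WM=13
i=12 t=7 v=1: DROP (t<13-0); WM=13
i=13 t=15 v=1: → [14,16); WM=15; [12,14) fires=9
i=14 t=14 v=4: DROP (t<15-0); WM=15
i=15 t=11 v=1: DROP (t<15-0); WM=15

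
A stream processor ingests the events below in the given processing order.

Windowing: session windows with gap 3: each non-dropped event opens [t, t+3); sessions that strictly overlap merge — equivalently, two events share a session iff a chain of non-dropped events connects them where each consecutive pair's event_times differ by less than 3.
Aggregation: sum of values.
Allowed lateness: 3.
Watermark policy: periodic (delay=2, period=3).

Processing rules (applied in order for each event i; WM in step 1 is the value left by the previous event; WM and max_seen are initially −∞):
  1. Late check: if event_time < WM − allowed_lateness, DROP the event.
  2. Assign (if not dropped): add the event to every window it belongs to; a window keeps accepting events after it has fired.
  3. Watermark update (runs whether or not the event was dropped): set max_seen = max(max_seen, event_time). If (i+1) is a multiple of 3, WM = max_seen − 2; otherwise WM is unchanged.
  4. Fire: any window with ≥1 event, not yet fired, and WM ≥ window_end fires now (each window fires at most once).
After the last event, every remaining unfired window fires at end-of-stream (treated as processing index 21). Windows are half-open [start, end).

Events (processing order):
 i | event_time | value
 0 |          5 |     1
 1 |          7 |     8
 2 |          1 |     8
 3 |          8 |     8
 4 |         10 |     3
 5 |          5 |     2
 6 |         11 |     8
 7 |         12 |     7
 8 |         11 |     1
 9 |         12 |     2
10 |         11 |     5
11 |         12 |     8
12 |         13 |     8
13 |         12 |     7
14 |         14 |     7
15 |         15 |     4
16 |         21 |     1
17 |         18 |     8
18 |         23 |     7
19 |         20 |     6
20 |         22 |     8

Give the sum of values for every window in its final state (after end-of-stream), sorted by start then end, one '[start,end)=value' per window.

i=0 t=5 v=1: → [5,8); WM=−∞
i=1 t=7 v=8: → [5,10); WM=−∞
i=2 t=1 v=8: → [1,4); WM=5
i=3 t=8 v=8: → [5,11); WM=5
i=4 t=10 v=3: → [5,13); WM=5
i=5 t=5 v=2: → [5,13); WM=8
i=6 t=11 v=8: → [5,14); WM=8
i=7 t=12 v=7: → [5,15); WM=8
i=8 t=11 v=1: → [5,15); WM=10
i=9 t=12 v=2: → [5,15); WM=10
i=10 t=11 v=5: → [5,15); WM=10
i=11 t=12 v=8: → [5,15); WM=10
i=12 t=13 v=8: → [5,16); WM=10
i=13 t=12 v=7: → [5,16); WM=10
i=14 t=14 v=7: → [5,17); WM=12
i=15 t=15 v=4: → [5,18); WM=12
i=16 t=21 v=1: → [21,24); WM=12
i=17 t=18 v=8: → [18,21); WM=19
i=18 t=23 v=7: → [21,26); WM=19
i=19 t=20 v=6: → [18,26); WM=19
i=20 t=22 v=8: → [18,26); WM=21

[1,4)=8 [5,18)=79 [18,26)=30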